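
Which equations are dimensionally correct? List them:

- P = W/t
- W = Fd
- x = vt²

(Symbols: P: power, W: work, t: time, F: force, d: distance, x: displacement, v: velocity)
Dimensionally correct: P = W/t, W = Fd
Dimensionally incorrect: x = vt²
Ordered (correct first, then incorrect): P = W/t, W = Fd, x = vt²

- P = W/t: LHS [L^2 M T^-3], RHS [L^2 M T^-3] → correct ✓
- W = Fd: LHS [L^2 M T^-2], RHS [L^2 M T^-2] → correct ✓
- x = vt²: LHS [L], RHS [L T] → incorrect ✗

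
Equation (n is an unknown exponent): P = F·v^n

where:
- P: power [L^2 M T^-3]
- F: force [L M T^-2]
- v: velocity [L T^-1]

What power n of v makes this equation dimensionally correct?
n = 1

P has dimensions [L^2 M T^-3]; v has dimensions [L T^-1].
The rest of the RHS has dimensions [L M T^-2], so v^n must supply [L T^-1].
With n = 1: F·v^1 has dimensions [L^2 M T^-3], matching the LHS ✓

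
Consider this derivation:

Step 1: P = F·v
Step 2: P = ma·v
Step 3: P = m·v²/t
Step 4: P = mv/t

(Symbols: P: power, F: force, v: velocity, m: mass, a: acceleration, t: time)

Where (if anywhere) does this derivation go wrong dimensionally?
Step 4

Step 1: P = F·v → LHS [L^2 M T^-3], RHS [L^2 M T^-3] ✓
Step 2: P = ma·v → LHS [L^2 M T^-3], RHS [L^2 M T^-3] ✓
Step 3: P = m·v²/t → LHS [L^2 M T^-3], RHS [L^2 M T^-3] ✓
Step 4: P = mv/t → LHS [L^2 M T^-3], RHS [L M T^-2] ✗

The first dimensional inconsistency appears in step 4: P = mv/t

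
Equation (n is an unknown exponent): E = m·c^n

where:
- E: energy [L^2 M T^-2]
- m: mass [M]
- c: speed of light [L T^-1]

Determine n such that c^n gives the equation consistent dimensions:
n = 2

E has dimensions [L^2 M T^-2]; c has dimensions [L T^-1].
The rest of the RHS has dimensions [M], so c^n must supply [L^2 T^-2].
With n = 2: m·c^2 has dimensions [L^2 M T^-2], matching the LHS ✓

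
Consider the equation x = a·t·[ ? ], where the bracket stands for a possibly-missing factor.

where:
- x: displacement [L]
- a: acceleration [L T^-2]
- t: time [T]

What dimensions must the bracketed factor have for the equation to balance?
[T] — time (e.g. t)

x has dimensions [L]; a·t has dimensions [L T^-1].
The bracketed factor must supply [L] / [L T^-1] = [T].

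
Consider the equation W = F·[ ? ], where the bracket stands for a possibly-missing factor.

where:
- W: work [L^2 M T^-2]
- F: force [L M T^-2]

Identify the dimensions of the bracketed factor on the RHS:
[L] — length (e.g. a distance d)

W has dimensions [L^2 M T^-2]; F has dimensions [L M T^-2].
The bracketed factor must supply [L^2 M T^-2] / [L M T^-2] = [L].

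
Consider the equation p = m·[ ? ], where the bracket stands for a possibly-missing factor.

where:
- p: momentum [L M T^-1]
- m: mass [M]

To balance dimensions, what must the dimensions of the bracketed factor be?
[L T^-1] — velocity (e.g. v)

p has dimensions [L M T^-1]; m has dimensions [M].
The bracketed factor must supply [L M T^-1] / [M] = [L T^-1].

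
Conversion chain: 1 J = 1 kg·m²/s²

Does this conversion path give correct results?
The chain is correct (no errors).

Correct: Joule is defined as kg·m²/s²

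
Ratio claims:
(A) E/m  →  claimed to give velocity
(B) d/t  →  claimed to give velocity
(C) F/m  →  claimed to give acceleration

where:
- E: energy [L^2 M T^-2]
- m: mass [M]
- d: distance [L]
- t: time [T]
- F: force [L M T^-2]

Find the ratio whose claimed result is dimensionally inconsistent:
(A) E/m does not give velocity

(A) E/m: [L^2 T^-2] ≠ velocity [L T^-1] ✗
(B) d/t: [L T^-1] = velocity [L T^-1] ✓
(C) F/m: [L T^-2] = acceleration [L T^-2] ✓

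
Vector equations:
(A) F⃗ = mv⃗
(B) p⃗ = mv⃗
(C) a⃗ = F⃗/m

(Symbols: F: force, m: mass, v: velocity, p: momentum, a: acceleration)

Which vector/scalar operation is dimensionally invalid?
(A) F⃗ = mv⃗

(A) F⃗ = mv⃗: LHS [L M T^-2], RHS [L M T^-1] ✗ — mass times velocity is momentum, not force; should be ma⃗
(B) p⃗ = mv⃗: LHS [L M T^-1], RHS [L M T^-1] ✓ — mass (scalar) times velocity (vector)
(C) a⃗ = F⃗/m: LHS [L T^-2], RHS [L T^-2] ✓ — force (vector) divided by mass (scalar)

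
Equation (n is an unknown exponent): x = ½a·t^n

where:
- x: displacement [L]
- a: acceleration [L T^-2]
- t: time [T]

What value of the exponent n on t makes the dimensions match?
n = 2

x has dimensions [L]; t has dimensions [T].
The rest of the RHS has dimensions [L T^-2], so t^n must supply [T^2].
With n = 2: ½a·t^2 has dimensions [L], matching the LHS ✓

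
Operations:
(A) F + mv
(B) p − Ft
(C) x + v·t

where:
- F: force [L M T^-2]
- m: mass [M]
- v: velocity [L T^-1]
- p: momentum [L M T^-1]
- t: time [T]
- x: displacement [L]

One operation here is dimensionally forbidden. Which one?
(A) F + mv

(A) F + mv: F [L M T^-2] and mv [L M T^-1] — different dimensions cannot be added/subtracted ✗
(B) p − Ft: p [L M T^-1] and Ft [L M T^-1] — same dimensions ✓
(C) x + v·t: x [L] and v·t [L] — same dimensions ✓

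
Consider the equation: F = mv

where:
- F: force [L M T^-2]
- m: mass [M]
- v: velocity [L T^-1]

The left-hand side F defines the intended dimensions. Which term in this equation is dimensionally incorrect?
The right-hand side term mv

F has dimensions [L M T^-2], but mv has dimensions [L M T^-1], so the term mv is dimensionally wrong for F.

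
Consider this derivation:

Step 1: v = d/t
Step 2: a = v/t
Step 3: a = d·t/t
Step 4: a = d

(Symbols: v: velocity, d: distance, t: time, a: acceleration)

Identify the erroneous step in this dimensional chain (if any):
Step 3

Step 1: v = d/t → LHS [L T^-1], RHS [L T^-1] ✓
Step 2: a = v/t → LHS [L T^-2], RHS [L T^-2] ✓
Step 3: a = d·t/t → LHS [L T^-2], RHS [L] ✗

The first dimensional inconsistency appears in step 3: a = d·t/t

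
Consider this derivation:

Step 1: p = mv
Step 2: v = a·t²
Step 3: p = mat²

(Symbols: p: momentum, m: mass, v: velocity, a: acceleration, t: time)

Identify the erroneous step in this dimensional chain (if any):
Step 2

Step 1: p = mv → LHS [L M T^-1], RHS [L M T^-1] ✓
Step 2: v = a·t² → LHS [L T^-1], RHS [L] ✗

The first dimensional inconsistency appears in step 2: v = a·t²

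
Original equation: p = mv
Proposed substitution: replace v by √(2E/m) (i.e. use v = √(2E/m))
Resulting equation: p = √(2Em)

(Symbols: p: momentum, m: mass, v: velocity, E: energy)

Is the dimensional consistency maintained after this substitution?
Yes

[v] = [L T^-1] and [√(2E/m)] = [L T^-1]. These match, so the substitution replaces a quantity by one of the same dimensions and the result p = √(2Em) has LHS [L M T^-1] vs RHS [L M T^-1] — still consistent.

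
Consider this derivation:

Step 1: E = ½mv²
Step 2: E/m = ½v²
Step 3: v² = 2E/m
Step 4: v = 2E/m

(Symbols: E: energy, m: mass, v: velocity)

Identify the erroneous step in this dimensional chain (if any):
Step 4

Step 1: E = ½mv² → LHS [L^2 M T^-2], RHS [L^2 M T^-2] ✓
Step 2: E/m = ½v² → LHS [L^2 T^-2], RHS [L^2 T^-2] ✓
Step 3: v² = 2E/m → LHS [L^2 T^-2], RHS [L^2 T^-2] ✓
Step 4: v = 2E/m → LHS [L T^-1], RHS [L^2 T^-2] ✗

The first dimensional inconsistency appears in step 4: v = 2E/m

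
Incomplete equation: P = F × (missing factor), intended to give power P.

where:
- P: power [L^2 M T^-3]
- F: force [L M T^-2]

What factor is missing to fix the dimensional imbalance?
v (velocity), dimensions [L T^-1]

P has dimensions [L^2 M T^-3] and F has dimensions [L M T^-2].
The missing factor must have dimensions [L^2 M T^-3] / [L M T^-2] = [L T^-1], i.e. velocity (v).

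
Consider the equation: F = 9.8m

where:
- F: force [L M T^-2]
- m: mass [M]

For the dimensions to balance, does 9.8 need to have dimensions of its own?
Yes

F has dimensions [L M T^-2], while m alone has dimensions [M]. For the equation to balance, the factor 9.8 must carry dimensions [L T^-2] — it is a dimensional constant (a numerical value of a physical quantity with its units suppressed), not a pure number.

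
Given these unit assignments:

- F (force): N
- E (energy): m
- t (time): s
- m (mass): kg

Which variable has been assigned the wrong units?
E

The variable E (energy) should have units J, not m.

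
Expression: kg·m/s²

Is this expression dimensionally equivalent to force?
Yes

The expression kg·m/s² has dimensions [L M T^-2], which is exactly force [L M T^-2].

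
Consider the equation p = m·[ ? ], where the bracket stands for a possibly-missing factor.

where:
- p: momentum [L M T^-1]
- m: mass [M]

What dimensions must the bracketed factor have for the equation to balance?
[L T^-1] — velocity (e.g. v)

p has dimensions [L M T^-1]; m has dimensions [M].
The bracketed factor must supply [L M T^-1] / [M] = [L T^-1].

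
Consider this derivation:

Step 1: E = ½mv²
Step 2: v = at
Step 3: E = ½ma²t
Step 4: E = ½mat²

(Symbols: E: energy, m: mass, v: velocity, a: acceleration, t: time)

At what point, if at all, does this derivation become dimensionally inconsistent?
Step 3

Step 1: E = ½mv² → LHS [L^2 M T^-2], RHS [L^2 M T^-2] ✓
Step 2: v = at → LHS [L T^-1], RHS [L T^-1] ✓
Step 3: E = ½ma²t → LHS [L^2 M T^-2], RHS [L^2 M T^-3] ✗

The first dimensional inconsistency appears in step 3: E = ½ma²t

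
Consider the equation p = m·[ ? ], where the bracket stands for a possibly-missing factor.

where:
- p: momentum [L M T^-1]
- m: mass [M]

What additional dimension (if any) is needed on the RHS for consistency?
[L T^-1] — velocity (e.g. v)

p has dimensions [L M T^-1]; m has dimensions [M].
The bracketed factor must supply [L M T^-1] / [M] = [L T^-1].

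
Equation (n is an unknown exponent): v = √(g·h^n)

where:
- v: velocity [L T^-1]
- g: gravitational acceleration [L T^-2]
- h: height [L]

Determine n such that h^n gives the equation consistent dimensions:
n = 1

v has dimensions [L T^-1]; h has dimensions [L].
With n = 1: √(g·h^1) has dimensions [L T^-1], matching the LHS ✓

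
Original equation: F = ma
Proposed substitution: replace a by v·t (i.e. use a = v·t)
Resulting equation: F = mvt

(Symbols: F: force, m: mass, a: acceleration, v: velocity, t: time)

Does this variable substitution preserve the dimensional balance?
No

[a] = [L T^-2] and [v·t] = [L]. These differ, so the substitution replaces a quantity by one of different dimensions and the result F = mvt has LHS [L M T^-2] vs RHS [L M] — inconsistent.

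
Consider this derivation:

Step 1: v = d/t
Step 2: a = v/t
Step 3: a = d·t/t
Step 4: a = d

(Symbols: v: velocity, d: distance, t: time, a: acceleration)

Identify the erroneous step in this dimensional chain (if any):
Step 3

Step 1: v = d/t → LHS [L T^-1], RHS [L T^-1] ✓
Step 2: a = v/t → LHS [L T^-2], RHS [L T^-2] ✓
Step 3: a = d·t/t → LHS [L T^-2], RHS [L] ✗

The first dimensional inconsistency appears in step 3: a = d·t/t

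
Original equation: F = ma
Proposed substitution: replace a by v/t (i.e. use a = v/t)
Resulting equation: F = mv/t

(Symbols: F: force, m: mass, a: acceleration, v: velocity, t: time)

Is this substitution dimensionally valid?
Yes

[a] = [L T^-2] and [v/t] = [L T^-2]. These match, so the substitution replaces a quantity by one of the same dimensions and the result F = mv/t has LHS [L M T^-2] vs RHS [L M T^-2] — still consistent.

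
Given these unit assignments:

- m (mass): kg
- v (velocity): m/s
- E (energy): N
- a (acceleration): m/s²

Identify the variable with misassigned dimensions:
E

The variable E (energy) should have units J, not N.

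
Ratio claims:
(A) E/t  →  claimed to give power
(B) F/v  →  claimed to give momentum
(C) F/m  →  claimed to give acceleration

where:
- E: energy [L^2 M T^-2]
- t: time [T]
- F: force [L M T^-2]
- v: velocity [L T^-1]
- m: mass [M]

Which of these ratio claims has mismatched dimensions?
(B) F/v does not give momentum

(A) E/t: [L^2 M T^-3] = power [L^2 M T^-3] ✓
(B) F/v: [M T^-1] ≠ momentum [L M T^-1] ✗
(C) F/m: [L T^-2] = acceleration [L T^-2] ✓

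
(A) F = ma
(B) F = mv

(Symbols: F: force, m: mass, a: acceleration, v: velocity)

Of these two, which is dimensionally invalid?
(B)

(A) F = ma: LHS [L M T^-2], RHS [L M T^-2] ✓
(B) F = mv: LHS [L M T^-2], RHS [L M T^-1] ✗

Expression (B) F = mv is dimensionally incorrect.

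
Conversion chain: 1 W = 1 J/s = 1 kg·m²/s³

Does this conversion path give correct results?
The chain is correct (no errors).

Correct: Watt is Joule per second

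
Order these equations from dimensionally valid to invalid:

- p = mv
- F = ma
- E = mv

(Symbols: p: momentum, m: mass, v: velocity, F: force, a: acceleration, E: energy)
Dimensionally correct: p = mv, F = ma
Dimensionally incorrect: E = mv
Ordered (correct first, then incorrect): p = mv, F = ma, E = mv

- p = mv: LHS [L M T^-1], RHS [L M T^-1] → correct ✓
- F = ma: LHS [L M T^-2], RHS [L M T^-2] → correct ✓
- E = mv: LHS [L^2 M T^-2], RHS [L M T^-1] → incorrect ✗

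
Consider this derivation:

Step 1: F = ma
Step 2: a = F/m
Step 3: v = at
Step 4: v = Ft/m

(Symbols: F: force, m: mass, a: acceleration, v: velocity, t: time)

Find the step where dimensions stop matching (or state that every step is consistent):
No step introduces an error — all steps are dimensionally consistent.

Step 1: F = ma → LHS [L M T^-2], RHS [L M T^-2] ✓
Step 2: a = F/m → LHS [L T^-2], RHS [L T^-2] ✓
Step 3: v = at → LHS [L T^-1], RHS [L T^-1] ✓
Step 4: v = Ft/m → LHS [L T^-1], RHS [L T^-1] ✓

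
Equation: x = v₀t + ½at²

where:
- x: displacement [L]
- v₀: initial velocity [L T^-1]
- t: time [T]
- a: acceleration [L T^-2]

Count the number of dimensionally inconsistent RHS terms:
0

LHS x: [L]
- v₀t: [L] ✓
- ½at²: [L] ✓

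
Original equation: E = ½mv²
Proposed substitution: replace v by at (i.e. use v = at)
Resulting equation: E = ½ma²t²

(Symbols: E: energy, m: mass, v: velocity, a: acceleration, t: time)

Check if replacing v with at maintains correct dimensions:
Yes

[v] = [L T^-1] and [at] = [L T^-1]. These match, so the substitution replaces a quantity by one of the same dimensions and the result E = ½ma²t² has LHS [L^2 M T^-2] vs RHS [L^2 M T^-2] — still consistent.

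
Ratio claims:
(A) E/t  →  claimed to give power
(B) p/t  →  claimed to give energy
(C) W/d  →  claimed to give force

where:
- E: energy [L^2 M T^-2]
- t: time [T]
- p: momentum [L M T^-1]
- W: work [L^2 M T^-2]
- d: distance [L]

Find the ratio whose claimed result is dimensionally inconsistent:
(B) p/t does not give energy

(A) E/t: [L^2 M T^-3] = power [L^2 M T^-3] ✓
(B) p/t: [L M T^-2] ≠ energy [L^2 M T^-2] ✗
(C) W/d: [L M T^-2] = force [L M T^-2] ✓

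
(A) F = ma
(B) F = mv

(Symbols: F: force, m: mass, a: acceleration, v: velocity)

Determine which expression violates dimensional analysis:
(B)

(A) F = ma: LHS [L M T^-2], RHS [L M T^-2] ✓
(B) F = mv: LHS [L M T^-2], RHS [L M T^-1] ✗

Expression (B) F = mv is dimensionally incorrect.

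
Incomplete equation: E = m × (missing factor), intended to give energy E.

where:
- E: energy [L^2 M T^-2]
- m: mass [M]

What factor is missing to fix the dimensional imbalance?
v² (velocity squared), dimensions [L^2 T^-2]

E has dimensions [L^2 M T^-2] and m has dimensions [M].
The missing factor must have dimensions [L^2 M T^-2] / [M] = [L^2 T^-2], i.e. velocity squared (v²).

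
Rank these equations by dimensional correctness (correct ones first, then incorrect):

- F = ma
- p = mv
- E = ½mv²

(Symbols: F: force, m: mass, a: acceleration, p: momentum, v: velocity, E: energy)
Dimensionally correct: F = ma, p = mv, E = ½mv²
Dimensionally incorrect: none
Ordered (correct first, then incorrect): F = ma, p = mv, E = ½mv²

- F = ma: LHS [L M T^-2], RHS [L M T^-2] → correct ✓
- p = mv: LHS [L M T^-1], RHS [L M T^-1] → correct ✓
- E = ½mv²: LHS [L^2 M T^-2], RHS [L^2 M T^-2] → correct ✓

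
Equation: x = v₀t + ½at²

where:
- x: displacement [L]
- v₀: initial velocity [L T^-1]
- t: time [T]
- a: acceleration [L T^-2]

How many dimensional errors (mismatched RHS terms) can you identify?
0

LHS x: [L]
- v₀t: [L] ✓
- ½at²: [L] ✓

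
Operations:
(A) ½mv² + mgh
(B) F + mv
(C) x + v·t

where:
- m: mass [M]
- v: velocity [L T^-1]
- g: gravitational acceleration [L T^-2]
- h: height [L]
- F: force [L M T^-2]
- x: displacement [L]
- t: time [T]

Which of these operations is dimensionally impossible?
(B) F + mv

(A) ½mv² + mgh: ½mv² [L^2 M T^-2] and mgh [L^2 M T^-2] — same dimensions ✓
(B) F + mv: F [L M T^-2] and mv [L M T^-1] — different dimensions cannot be added/subtracted ✗
(C) x + v·t: x [L] and v·t [L] — same dimensions ✓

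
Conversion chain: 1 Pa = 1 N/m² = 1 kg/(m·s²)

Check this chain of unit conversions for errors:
The chain is correct (no errors).

Correct: Pascal is Newton per square meter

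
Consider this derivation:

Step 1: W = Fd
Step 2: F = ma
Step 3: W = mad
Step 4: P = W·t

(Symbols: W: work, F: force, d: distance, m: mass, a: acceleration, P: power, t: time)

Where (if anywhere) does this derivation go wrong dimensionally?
Step 4

Step 1: W = Fd → LHS [L^2 M T^-2], RHS [L^2 M T^-2] ✓
Step 2: F = ma → LHS [L M T^-2], RHS [L M T^-2] ✓
Step 3: W = mad → LHS [L^2 M T^-2], RHS [L^2 M T^-2] ✓
Step 4: P = W·t → LHS [L^2 M T^-3], RHS [L^2 M T^-1] ✗

The first dimensional inconsistency appears in step 4: P = W·t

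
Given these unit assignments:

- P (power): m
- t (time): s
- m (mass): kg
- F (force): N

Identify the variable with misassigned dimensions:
P

The variable P (power) should have units W, not m.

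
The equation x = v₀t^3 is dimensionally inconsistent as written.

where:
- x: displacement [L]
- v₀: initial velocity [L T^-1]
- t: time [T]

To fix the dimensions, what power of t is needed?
The exponent of t should be 1: x = v₀t

The LHS x has dimensions [L]; t has dimensions [T].
As written, the RHS v₀t^3 (exponent 3 on t) has dimensions [L T^2], which does not match.
With exponent 1, the RHS v₀t has dimensions [L], matching the LHS.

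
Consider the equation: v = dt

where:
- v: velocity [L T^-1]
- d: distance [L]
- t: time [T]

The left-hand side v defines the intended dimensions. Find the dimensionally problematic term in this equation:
The right-hand side term dt

v has dimensions [L T^-1], but dt has dimensions [L T], so the term dt is dimensionally wrong for v.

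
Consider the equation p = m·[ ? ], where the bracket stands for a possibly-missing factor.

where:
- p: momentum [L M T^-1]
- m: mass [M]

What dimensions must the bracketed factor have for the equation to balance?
[L T^-1] — velocity (e.g. v)

p has dimensions [L M T^-1]; m has dimensions [M].
The bracketed factor must supply [L M T^-1] / [M] = [L T^-1].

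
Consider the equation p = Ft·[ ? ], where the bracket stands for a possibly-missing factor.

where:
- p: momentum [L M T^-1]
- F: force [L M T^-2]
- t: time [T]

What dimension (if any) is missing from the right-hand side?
Nothing is missing — the bracketed factor must be dimensionless.

p has dimensions [L M T^-1] and Ft already has dimensions [L M T^-1], so p = Ft is dimensionally complete.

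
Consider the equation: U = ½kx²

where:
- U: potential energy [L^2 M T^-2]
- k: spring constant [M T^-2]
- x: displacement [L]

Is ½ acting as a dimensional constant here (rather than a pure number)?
No

U has dimensions [L^2 M T^-2] and kx² already has dimensions [L^2 M T^-2], so the equation balances without ½ contributing any dimensions. ½ is a pure (dimensionless) number; changing or removing it would not affect dimensional consistency.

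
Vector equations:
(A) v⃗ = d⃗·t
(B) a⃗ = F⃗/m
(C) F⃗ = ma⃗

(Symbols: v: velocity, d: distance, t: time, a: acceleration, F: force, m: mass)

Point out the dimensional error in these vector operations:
(A) v⃗ = d⃗·t

(A) v⃗ = d⃗·t: LHS [L T^-1], RHS [L T] ✗ — velocity is displacement per time; should be d⃗/t
(B) a⃗ = F⃗/m: LHS [L T^-2], RHS [L T^-2] ✓ — force (vector) divided by mass (scalar)
(C) F⃗ = ma⃗: LHS [L M T^-2], RHS [L M T^-2] ✓ — Force and acceleration are vectors, mass is a scalar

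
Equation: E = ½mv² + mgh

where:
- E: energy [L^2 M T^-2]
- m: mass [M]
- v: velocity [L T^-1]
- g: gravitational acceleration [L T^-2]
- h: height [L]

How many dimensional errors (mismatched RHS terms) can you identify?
0

LHS E: [L^2 M T^-2]
- ½mv²: [L^2 M T^-2] ✓
- mgh: [L^2 M T^-2] ✓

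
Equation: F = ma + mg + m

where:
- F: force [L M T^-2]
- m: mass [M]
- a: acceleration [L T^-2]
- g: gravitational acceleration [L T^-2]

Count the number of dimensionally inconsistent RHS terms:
1

LHS F: [L M T^-2]
- ma: [L M T^-2] ✓
- mg: [L M T^-2] ✓
- m: [M] ✗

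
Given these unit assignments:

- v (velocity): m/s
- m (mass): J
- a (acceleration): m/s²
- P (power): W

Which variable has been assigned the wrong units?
m

The variable m (mass) should have units kg, not J.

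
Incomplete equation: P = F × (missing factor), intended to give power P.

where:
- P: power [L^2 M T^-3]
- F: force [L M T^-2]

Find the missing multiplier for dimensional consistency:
v (velocity), dimensions [L T^-1]

P has dimensions [L^2 M T^-3] and F has dimensions [L M T^-2].
The missing factor must have dimensions [L^2 M T^-3] / [L M T^-2] = [L T^-1], i.e. velocity (v).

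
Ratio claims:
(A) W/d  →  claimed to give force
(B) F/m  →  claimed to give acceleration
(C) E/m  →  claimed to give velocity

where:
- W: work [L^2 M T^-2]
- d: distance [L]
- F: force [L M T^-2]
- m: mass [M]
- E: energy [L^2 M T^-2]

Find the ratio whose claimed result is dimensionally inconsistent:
(C) E/m does not give velocity

(A) W/d: [L M T^-2] = force [L M T^-2] ✓
(B) F/m: [L T^-2] = acceleration [L T^-2] ✓
(C) E/m: [L^2 T^-2] ≠ velocity [L T^-1] ✗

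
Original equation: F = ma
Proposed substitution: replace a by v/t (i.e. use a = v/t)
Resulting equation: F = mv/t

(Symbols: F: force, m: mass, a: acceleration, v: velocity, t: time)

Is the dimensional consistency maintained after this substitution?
Yes

[a] = [L T^-2] and [v/t] = [L T^-2]. These match, so the substitution replaces a quantity by one of the same dimensions and the result F = mv/t has LHS [L M T^-2] vs RHS [L M T^-2] — still consistent.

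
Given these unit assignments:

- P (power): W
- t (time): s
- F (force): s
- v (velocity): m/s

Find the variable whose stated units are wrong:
F

The variable F (force) should have units N, not s.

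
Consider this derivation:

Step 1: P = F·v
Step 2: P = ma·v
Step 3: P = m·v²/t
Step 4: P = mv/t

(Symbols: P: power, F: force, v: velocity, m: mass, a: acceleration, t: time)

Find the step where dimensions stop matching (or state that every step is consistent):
Step 4

Step 1: P = F·v → LHS [L^2 M T^-3], RHS [L^2 M T^-3] ✓
Step 2: P = ma·v → LHS [L^2 M T^-3], RHS [L^2 M T^-3] ✓
Step 3: P = m·v²/t → LHS [L^2 M T^-3], RHS [L^2 M T^-3] ✓
Step 4: P = mv/t → LHS [L^2 M T^-3], RHS [L M T^-2] ✗

The first dimensional inconsistency appears in step 4: P = mv/t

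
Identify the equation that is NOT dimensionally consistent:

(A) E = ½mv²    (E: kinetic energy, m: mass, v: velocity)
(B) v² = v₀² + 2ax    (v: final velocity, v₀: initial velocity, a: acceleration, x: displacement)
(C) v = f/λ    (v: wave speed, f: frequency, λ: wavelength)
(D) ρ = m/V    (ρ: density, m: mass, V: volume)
(C) v = f/λ

The equation (C) v = f/λ is dimensionally incorrect.

LHS (v): [L T^-1]
RHS (f/λ): [L^-1 T^-1] ✗

The dimensions do not match. The other three equations balance.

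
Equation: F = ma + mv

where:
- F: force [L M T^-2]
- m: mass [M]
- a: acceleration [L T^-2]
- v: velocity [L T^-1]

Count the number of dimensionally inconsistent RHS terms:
1

LHS F: [L M T^-2]
- ma: [L M T^-2] ✓
- mv: [L M T^-1] ✗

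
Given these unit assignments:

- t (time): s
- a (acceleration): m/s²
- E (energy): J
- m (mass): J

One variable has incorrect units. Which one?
m

The variable m (mass) should have units kg, not J.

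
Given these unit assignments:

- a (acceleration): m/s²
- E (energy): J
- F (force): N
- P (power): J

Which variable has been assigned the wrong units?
P

The variable P (power) should have units W, not J.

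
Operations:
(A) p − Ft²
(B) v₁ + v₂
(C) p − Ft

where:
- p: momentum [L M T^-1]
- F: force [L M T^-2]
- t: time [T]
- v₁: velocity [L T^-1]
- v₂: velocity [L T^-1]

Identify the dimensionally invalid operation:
(A) p − Ft²

(A) p − Ft²: p [L M T^-1] and Ft² [L M] — different dimensions cannot be added/subtracted ✗
(B) v₁ + v₂: v₁ [L T^-1] and v₂ [L T^-1] — same dimensions ✓
(C) p − Ft: p [L M T^-1] and Ft [L M T^-1] — same dimensions ✓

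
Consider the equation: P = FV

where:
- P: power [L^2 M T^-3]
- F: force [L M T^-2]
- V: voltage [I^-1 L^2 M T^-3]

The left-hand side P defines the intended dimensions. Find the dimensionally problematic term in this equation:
The right-hand side term FV

P has dimensions [L^2 M T^-3], but FV has dimensions [I^-1 L^3 M^2 T^-5], so the term FV is dimensionally wrong for P.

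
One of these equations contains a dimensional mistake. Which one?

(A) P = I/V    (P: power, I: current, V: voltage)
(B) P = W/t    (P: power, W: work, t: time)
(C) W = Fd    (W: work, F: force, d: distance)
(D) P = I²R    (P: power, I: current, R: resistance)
(A) P = I/V

The equation (A) P = I/V is dimensionally incorrect.

LHS (P): [L^2 M T^-3]
RHS (I/V): [I^2 L^-2 M^-1 T^3] ✗

The dimensions do not match. The other three equations balance.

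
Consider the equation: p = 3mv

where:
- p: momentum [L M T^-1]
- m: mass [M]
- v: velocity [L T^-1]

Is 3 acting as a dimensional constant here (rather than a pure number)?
No

p has dimensions [L M T^-1] and mv already has dimensions [L M T^-1], so the equation balances without 3 contributing any dimensions. 3 is a pure (dimensionless) number; changing or removing it would not affect dimensional consistency.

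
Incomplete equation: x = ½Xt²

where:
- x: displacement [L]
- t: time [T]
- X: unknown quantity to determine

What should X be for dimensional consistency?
X = a (acceleration), dimensions [L T^-2]

x has dimensions [L]; the rest of the RHS (½ t²) has dimensions [T^2].
So X must have dimensions [L T^-2] — X = a (acceleration).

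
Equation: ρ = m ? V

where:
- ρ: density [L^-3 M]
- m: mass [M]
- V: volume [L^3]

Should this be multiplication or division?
division (÷): ρ = m ÷ V

ρ [L^-3 M]; m [M]; V [L^3].
m × V → [L^3 M] ✗
m ÷ V → [L^-3 M] ✓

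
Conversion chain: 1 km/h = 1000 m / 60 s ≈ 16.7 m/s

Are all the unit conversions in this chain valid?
The chain is incorrect (it contains an error).

Incorrect: 1 h = 3600 s, not 60 s (1 km/h ≈ 0.278 m/s)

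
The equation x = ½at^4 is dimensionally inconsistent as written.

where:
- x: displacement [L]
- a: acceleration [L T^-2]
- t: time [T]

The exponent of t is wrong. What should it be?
The exponent of t should be 2: x = ½at^2

The LHS x has dimensions [L]; t has dimensions [T].
As written, the RHS ½at^4 (exponent 4 on t) has dimensions [L T^2], which does not match.
With exponent 2, the RHS ½at^2 has dimensions [L], matching the LHS.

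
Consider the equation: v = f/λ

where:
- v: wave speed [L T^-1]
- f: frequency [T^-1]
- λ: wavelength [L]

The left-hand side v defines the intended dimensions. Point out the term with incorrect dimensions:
The right-hand side term f/λ

v has dimensions [L T^-1], but f/λ has dimensions [L^-1 T^-1], so the term f/λ is dimensionally wrong for v.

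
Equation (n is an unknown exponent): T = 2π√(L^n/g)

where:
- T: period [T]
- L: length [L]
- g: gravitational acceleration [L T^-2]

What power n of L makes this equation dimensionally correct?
n = 1

T has dimensions [T]; L has dimensions [L].
With n = 1: 2π√(L^1/g) has dimensions [T], matching the LHS ✓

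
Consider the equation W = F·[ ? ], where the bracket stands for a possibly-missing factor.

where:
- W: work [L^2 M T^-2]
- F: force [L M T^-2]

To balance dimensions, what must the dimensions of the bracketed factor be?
[L] — length (e.g. a distance d)

W has dimensions [L^2 M T^-2]; F has dimensions [L M T^-2].
The bracketed factor must supply [L^2 M T^-2] / [L M T^-2] = [L].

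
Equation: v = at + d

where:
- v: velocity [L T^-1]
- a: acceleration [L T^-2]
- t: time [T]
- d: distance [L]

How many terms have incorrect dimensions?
1

LHS v: [L T^-1]
- at: [L T^-1] ✓
- d: [L] ✗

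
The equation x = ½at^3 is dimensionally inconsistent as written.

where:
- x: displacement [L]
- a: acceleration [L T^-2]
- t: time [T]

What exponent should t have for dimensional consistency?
The exponent of t should be 2: x = ½at^2

The LHS x has dimensions [L]; t has dimensions [T].
As written, the RHS ½at^3 (exponent 3 on t) has dimensions [L T], which does not match.
With exponent 2, the RHS ½at^2 has dimensions [L], matching the LHS.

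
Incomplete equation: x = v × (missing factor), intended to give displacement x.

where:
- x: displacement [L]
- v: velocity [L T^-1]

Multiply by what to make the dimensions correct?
t (time), dimensions [T]

x has dimensions [L] and v has dimensions [L T^-1].
The missing factor must have dimensions [L] / [L T^-1] = [T], i.e. time (t).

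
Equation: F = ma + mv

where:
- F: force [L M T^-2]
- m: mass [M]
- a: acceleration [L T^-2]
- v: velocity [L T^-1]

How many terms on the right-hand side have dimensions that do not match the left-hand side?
1

LHS F: [L M T^-2]
- ma: [L M T^-2] ✓
- mv: [L M T^-1] ✗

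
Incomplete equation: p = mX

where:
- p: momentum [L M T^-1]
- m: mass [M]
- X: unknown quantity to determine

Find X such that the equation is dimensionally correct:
X = v (velocity), dimensions [L T^-1]

p has dimensions [L M T^-1]; the rest of the RHS (m) has dimensions [M].
So X must have dimensions [L T^-1] — X = v (velocity).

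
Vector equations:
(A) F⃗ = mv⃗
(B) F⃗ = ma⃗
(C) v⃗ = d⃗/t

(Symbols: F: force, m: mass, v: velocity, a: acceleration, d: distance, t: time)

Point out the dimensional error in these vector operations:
(A) F⃗ = mv⃗

(A) F⃗ = mv⃗: LHS [L M T^-2], RHS [L M T^-1] ✗ — mass times velocity is momentum, not force; should be ma⃗
(B) F⃗ = ma⃗: LHS [L M T^-2], RHS [L M T^-2] ✓ — Force and acceleration are vectors, mass is a scalar
(C) v⃗ = d⃗/t: LHS [L T^-1], RHS [L T^-1] ✓ — displacement (vector) divided by time (scalar)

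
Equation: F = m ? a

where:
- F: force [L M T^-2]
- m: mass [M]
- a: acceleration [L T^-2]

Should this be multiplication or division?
multiplication (×): F = m × a

F [L M T^-2]; m [M]; a [L T^-2].
m × a → [L M T^-2] ✓
m ÷ a → [L^-1 M T^2] ✗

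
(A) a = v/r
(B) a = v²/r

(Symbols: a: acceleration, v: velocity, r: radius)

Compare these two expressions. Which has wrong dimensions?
(A)

(A) a = v/r: LHS [L T^-2], RHS [T^-1] ✗
(B) a = v²/r: LHS [L T^-2], RHS [L T^-2] ✓

Expression (A) a = v/r is dimensionally incorrect.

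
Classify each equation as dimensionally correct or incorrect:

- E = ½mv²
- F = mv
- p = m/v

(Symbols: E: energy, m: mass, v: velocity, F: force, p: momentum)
Dimensionally correct: E = ½mv²
Dimensionally incorrect: F = mv, p = m/v
Ordered (correct first, then incorrect): E = ½mv², F = mv, p = m/v

- E = ½mv²: LHS [L^2 M T^-2], RHS [L^2 M T^-2] → correct ✓
- F = mv: LHS [L M T^-2], RHS [L M T^-1] → incorrect ✗
- p = m/v: LHS [L M T^-1], RHS [L^-1 M T] → incorrect ✗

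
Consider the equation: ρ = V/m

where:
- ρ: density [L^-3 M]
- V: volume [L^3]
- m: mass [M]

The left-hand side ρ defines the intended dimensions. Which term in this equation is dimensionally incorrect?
The right-hand side term V/m

ρ has dimensions [L^-3 M], but V/m has dimensions [L^3 M^-1], so the term V/m is dimensionally wrong for ρ.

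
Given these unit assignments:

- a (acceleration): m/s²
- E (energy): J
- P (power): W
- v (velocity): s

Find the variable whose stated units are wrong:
v

The variable v (velocity) should have units m/s, not s.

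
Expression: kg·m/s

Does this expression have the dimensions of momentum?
Yes

The expression kg·m/s has dimensions [L M T^-1], which is exactly momentum [L M T^-1].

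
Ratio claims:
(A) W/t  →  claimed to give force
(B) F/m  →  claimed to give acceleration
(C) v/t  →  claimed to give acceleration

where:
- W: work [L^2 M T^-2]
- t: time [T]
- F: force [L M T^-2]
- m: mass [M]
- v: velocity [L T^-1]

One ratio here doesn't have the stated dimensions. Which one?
(A) W/t does not give force

(A) W/t: [L^2 M T^-3] ≠ force [L M T^-2] ✗
(B) F/m: [L T^-2] = acceleration [L T^-2] ✓
(C) v/t: [L T^-2] = acceleration [L T^-2] ✓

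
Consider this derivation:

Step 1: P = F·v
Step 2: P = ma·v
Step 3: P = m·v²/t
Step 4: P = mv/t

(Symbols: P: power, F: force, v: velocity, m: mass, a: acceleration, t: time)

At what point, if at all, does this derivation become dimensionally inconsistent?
Step 4

Step 1: P = F·v → LHS [L^2 M T^-3], RHS [L^2 M T^-3] ✓
Step 2: P = ma·v → LHS [L^2 M T^-3], RHS [L^2 M T^-3] ✓
Step 3: P = m·v²/t → LHS [L^2 M T^-3], RHS [L^2 M T^-3] ✓
Step 4: P = mv/t → LHS [L^2 M T^-3], RHS [L M T^-2] ✗

The first dimensional inconsistency appears in step 4: P = mv/t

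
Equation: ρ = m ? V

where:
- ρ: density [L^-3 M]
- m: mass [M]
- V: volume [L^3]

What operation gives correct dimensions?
division (÷): ρ = m ÷ V

ρ [L^-3 M]; m [M]; V [L^3].
m × V → [L^3 M] ✗
m ÷ V → [L^-3 M] ✓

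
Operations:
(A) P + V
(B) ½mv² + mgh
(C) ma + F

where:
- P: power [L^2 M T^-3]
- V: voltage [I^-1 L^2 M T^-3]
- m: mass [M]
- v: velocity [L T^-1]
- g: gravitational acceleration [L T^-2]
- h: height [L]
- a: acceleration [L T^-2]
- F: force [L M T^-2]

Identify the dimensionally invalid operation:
(A) P + V

(A) P + V: P [L^2 M T^-3] and V [I^-1 L^2 M T^-3] — different dimensions cannot be added/subtracted ✗
(B) ½mv² + mgh: ½mv² [L^2 M T^-2] and mgh [L^2 M T^-2] — same dimensions ✓
(C) ma + F: ma [L M T^-2] and F [L M T^-2] — same dimensions ✓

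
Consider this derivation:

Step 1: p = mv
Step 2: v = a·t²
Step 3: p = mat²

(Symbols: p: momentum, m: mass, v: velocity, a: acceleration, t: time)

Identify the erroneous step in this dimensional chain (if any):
Step 2

Step 1: p = mv → LHS [L M T^-1], RHS [L M T^-1] ✓
Step 2: v = a·t² → LHS [L T^-1], RHS [L] ✗

The first dimensional inconsistency appears in step 2: v = a·t²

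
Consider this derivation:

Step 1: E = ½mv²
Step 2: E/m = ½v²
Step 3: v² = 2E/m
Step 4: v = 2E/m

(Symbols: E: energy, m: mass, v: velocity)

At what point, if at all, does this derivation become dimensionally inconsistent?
Step 4

Step 1: E = ½mv² → LHS [L^2 M T^-2], RHS [L^2 M T^-2] ✓
Step 2: E/m = ½v² → LHS [L^2 T^-2], RHS [L^2 T^-2] ✓
Step 3: v² = 2E/m → LHS [L^2 T^-2], RHS [L^2 T^-2] ✓
Step 4: v = 2E/m → LHS [L T^-1], RHS [L^2 T^-2] ✗

The first dimensional inconsistency appears in step 4: v = 2E/m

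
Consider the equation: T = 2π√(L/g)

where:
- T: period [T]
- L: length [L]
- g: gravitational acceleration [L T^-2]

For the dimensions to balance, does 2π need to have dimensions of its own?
No

T has dimensions [T] and √(L/g) already has dimensions [T], so the equation balances without 2π contributing any dimensions. 2π is a pure (dimensionless) number; changing or removing it would not affect dimensional consistency.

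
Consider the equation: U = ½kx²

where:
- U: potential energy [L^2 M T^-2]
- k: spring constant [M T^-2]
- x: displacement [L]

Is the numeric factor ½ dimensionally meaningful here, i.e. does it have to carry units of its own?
No

U has dimensions [L^2 M T^-2] and kx² already has dimensions [L^2 M T^-2], so the equation balances without ½ contributing any dimensions. ½ is a pure (dimensionless) number; changing or removing it would not affect dimensional consistency.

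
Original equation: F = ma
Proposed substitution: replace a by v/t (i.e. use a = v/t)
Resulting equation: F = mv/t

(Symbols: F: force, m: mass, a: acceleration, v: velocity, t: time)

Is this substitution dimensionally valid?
Yes

[a] = [L T^-2] and [v/t] = [L T^-2]. These match, so the substitution replaces a quantity by one of the same dimensions and the result F = mv/t has LHS [L M T^-2] vs RHS [L M T^-2] — still consistent.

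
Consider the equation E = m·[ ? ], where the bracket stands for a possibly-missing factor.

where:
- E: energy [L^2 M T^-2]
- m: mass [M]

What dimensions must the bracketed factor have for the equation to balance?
[L^2 T^-2] — velocity squared (e.g. v²)

E has dimensions [L^2 M T^-2]; m has dimensions [M].
The bracketed factor must supply [L^2 M T^-2] / [M] = [L^2 T^-2].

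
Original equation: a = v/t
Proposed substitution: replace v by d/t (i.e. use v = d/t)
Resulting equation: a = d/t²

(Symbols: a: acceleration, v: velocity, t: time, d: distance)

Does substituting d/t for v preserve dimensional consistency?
Yes

[v] = [L T^-1] and [d/t] = [L T^-1]. These match, so the substitution replaces a quantity by one of the same dimensions and the result a = d/t² has LHS [L T^-2] vs RHS [L T^-2] — still consistent.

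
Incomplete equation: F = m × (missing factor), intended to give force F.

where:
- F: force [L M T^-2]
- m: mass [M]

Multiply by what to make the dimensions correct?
a (acceleration), dimensions [L T^-2]

F has dimensions [L M T^-2] and m has dimensions [M].
The missing factor must have dimensions [L M T^-2] / [M] = [L T^-2], i.e. acceleration (a).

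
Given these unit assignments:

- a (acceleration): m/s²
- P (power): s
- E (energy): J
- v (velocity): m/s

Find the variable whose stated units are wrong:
P

The variable P (power) should have units W, not s.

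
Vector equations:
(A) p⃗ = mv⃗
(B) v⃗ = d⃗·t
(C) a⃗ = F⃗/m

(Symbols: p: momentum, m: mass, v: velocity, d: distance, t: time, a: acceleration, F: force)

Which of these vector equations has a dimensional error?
(B) v⃗ = d⃗·t

(A) p⃗ = mv⃗: LHS [L M T^-1], RHS [L M T^-1] ✓ — mass (scalar) times velocity (vector)
(B) v⃗ = d⃗·t: LHS [L T^-1], RHS [L T] ✗ — velocity is displacement per time; should be d⃗/t
(C) a⃗ = F⃗/m: LHS [L T^-2], RHS [L T^-2] ✓ — force (vector) divided by mass (scalar)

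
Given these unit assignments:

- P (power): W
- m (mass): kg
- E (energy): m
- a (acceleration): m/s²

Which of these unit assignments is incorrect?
E

The variable E (energy) should have units J, not m.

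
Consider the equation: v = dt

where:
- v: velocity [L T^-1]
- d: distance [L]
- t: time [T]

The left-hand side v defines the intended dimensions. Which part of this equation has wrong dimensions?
The right-hand side term dt

v has dimensions [L T^-1], but dt has dimensions [L T], so the term dt is dimensionally wrong for v.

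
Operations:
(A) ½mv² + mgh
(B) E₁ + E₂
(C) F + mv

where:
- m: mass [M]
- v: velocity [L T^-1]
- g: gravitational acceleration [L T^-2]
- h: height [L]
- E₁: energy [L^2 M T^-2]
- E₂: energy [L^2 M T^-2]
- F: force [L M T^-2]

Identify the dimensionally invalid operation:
(C) F + mv

(A) ½mv² + mgh: ½mv² [L^2 M T^-2] and mgh [L^2 M T^-2] — same dimensions ✓
(B) E₁ + E₂: E₁ [L^2 M T^-2] and E₂ [L^2 M T^-2] — same dimensions ✓
(C) F + mv: F [L M T^-2] and mv [L M T^-1] — different dimensions cannot be added/subtracted ✗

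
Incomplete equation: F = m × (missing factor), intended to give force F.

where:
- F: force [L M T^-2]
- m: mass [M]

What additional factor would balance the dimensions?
a (acceleration), dimensions [L T^-2]

F has dimensions [L M T^-2] and m has dimensions [M].
The missing factor must have dimensions [L M T^-2] / [M] = [L T^-2], i.e. acceleration (a).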